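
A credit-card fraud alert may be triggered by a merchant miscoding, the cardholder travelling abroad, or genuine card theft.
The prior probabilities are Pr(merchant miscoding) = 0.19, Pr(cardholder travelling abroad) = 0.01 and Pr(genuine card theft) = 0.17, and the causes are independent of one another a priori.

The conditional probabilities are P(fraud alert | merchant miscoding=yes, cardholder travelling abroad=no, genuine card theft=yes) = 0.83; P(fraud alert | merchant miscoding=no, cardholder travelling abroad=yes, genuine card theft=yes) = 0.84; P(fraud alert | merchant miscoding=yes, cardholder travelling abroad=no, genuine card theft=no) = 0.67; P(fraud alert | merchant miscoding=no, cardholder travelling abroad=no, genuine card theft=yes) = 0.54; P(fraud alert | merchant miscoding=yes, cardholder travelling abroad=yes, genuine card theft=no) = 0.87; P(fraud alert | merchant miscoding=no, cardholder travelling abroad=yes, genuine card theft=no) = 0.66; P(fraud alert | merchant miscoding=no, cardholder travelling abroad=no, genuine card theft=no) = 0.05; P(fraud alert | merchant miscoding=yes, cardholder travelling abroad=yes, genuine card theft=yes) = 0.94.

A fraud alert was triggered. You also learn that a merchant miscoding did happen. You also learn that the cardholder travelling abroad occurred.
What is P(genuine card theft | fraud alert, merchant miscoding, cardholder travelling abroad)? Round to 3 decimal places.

P(genuine card theft | fraud alert, merchant miscoding, cardholder travelling abroad) ≈ 0.181

P(fraud alert | merchant miscoding, cardholder travelling abroad) = 0.87×0.83 + 0.94×0.17 = 0.722100 + 0.159800 = 0.881900
Of this, 0.159800 comes from 0.94×0.17 (the genuine card theft=true cases).
So P(genuine card theft | fraud alert, merchant miscoding, cardholder travelling abroad) = 0.159800/0.881900 ≈ 0.181.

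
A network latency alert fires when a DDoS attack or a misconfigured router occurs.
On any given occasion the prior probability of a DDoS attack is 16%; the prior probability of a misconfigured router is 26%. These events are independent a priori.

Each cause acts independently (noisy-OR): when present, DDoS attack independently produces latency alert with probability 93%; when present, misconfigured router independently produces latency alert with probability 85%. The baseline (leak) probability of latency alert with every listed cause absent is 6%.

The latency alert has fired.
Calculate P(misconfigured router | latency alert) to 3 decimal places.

P(misconfigured router | latency alert) ≈ 0.607

Under noisy-OR, P(latency alert | causes) = 1 − (1−0.06)·∏(1−qᵢ) over the active causes.
P(latency alert) = 0.06·0.84·0.74 + 0.859·0.84·0.26 + 0.9342·0.16·0.74 + 0.99013·0.16·0.26 = 0.037296 + 0.187606 + 0.110609 + 0.041189 = 0.376700
The misconfigured router-present share is 0.187606 + 0.041189 = 0.228795.
Hence the posterior is 0.228795/0.376700 ≈ 0.607.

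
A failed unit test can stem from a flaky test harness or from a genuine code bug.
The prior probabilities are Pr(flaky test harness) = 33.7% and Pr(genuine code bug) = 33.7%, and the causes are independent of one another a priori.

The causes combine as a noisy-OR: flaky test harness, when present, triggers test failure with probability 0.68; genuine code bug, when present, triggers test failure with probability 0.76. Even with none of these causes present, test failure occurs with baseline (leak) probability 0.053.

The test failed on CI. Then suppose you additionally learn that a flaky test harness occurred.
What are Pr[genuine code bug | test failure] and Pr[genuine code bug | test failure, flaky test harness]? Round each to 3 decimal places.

Under noisy-OR, P(test failure | causes) = 1 − (1−0.053)·∏(1−qᵢ) over the active causes.
By total probability over the 4 (flaky test harness, genuine code bug) configurations:
  P(test failure) = 0.053×0.663×0.663 + 0.77272×0.663×0.337 + 0.69696×0.337×0.663 + 0.92727×0.337×0.337
        = 0.023297 + 0.172650 + 0.155722 + 0.105309 = 0.456978
Configurations with genuine code bug contribute 0.277959, so
  P(genuine code bug | test failure) = 0.277959 / 0.456978 ≈ 0.608

With the extra evidence:
P(test failure | flaky test harness) = 0.69696*0.663 + 0.92727*0.337 = 0.462084 + 0.312490 = 0.774574
Of this, 0.312490 comes from 0.92727*0.337 (the genuine code bug=true cases).
P(genuine code bug | test failure, flaky test harness) = 0.312490 / 0.774574 ≈ 0.403
— flaky test harness explains away the evidence for genuine code bug.

Pr[genuine code bug | test failure] ≈ 0.608; Pr[genuine code bug | test failure, flaky test harness] ≈ 0.403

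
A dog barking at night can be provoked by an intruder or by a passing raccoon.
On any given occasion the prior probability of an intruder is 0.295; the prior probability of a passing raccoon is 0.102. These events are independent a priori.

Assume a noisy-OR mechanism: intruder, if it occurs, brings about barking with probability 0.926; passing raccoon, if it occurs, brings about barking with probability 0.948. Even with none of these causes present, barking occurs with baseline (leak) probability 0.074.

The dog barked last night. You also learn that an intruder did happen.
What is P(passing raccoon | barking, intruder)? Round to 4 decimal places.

P(passing raccoon | barking, intruder) ≈ 0.1083

Under noisy-OR, P(barking | causes) = 1 − (1−0.074)·∏(1−qᵢ) over the active causes.
By total probability over both values of passing raccoon:
  P(barking | intruder) = 0.931476*0.898 + 0.996437*0.102
        = 0.836465 + 0.101637 = 0.938102
Configurations with passing raccoon contribute 0.101637, so
  P(passing raccoon | barking, intruder) = 0.101637 / 0.938102 ≈ 0.1083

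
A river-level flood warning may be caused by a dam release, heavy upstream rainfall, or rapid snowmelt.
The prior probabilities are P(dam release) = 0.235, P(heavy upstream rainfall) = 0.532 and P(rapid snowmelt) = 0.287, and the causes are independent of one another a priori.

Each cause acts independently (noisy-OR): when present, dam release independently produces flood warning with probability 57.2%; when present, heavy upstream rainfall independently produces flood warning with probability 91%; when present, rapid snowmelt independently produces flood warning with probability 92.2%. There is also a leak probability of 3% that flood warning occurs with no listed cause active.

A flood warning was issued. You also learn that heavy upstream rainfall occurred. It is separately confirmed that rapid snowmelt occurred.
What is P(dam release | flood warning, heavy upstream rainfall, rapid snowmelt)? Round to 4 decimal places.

Under noisy-OR, P(flood warning | causes) = 1 − (1−0.03)·∏(1−qᵢ) over the active causes.
For the numerator, keep only dam release=true terms: 0.997086*0.235 = 0.234315
The normalizing constant is 0.993191*0.765 + 0.997086*0.235 = 0.994106
Posterior = 0.234315 / 0.994106 ≈ 0.2357

P(dam release | flood warning, heavy upstream rainfall, rapid snowmelt) ≈ 0.2357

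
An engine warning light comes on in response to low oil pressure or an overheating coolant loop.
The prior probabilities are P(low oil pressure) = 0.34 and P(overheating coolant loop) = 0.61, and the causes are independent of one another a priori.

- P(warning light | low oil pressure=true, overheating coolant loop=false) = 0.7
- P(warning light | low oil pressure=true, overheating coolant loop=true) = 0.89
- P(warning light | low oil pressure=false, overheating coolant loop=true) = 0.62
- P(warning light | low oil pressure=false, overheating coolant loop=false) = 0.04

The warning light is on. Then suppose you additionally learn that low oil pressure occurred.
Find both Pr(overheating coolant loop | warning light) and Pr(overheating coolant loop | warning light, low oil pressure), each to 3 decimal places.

Pr(overheating coolant loop | warning light) ≈ 0.808; Pr(overheating coolant loop | warning light, low oil pressure) ≈ 0.665

For the numerator, keep only overheating coolant loop=true terms: 0.249612 + 0.184586 = 0.434198
Denominator P(warning light): 0.04·0.66·0.39 + 0.62·0.66·0.61 + 0.7·0.34·0.39 + 0.89·0.34·0.61 = 0.537314
P(overheating coolant loop | warning light) = 0.434198/0.537314 ≈ 0.808

With the extra evidence:
P(warning light | low oil pressure) = 0.7×0.39 + 0.89×0.61 = 0.273000 + 0.542900 = 0.815900
Of this, 0.542900 comes from 0.89×0.61 (the overheating coolant loop=true cases).
P(overheating coolant loop | warning light, low oil pressure) = 0.542900 / 0.815900 ≈ 0.665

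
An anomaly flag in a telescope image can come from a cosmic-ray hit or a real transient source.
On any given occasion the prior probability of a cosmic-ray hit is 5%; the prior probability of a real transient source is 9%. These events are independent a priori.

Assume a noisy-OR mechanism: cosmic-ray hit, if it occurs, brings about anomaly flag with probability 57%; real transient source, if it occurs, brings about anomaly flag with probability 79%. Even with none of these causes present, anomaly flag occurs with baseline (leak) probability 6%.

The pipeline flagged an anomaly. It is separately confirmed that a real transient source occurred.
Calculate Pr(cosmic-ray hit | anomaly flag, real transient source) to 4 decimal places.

Pr(cosmic-ray hit | anomaly flag, real transient source) ≈ 0.0566

Under noisy-OR, P(anomaly flag | causes) = 1 − (1−0.06)·∏(1−qᵢ) over the active causes.
Weight on cosmic-ray hit=true, given the evidence: 0.915118*0.05 = 0.045756
Normalizer over all consistent configurations: 0.8026*0.95 + 0.915118*0.05 = 0.808226
P(cosmic-ray hit | anomaly flag, real transient source) = 0.045756/0.808226 ≈ 0.0566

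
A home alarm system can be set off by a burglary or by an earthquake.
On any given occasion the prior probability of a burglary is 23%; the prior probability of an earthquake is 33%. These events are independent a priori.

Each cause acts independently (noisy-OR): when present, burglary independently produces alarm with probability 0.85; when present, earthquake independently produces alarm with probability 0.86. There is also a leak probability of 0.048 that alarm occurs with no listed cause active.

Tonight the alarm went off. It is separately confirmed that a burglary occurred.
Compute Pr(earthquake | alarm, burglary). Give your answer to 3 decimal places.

Under noisy-OR, P(alarm | causes) = 1 − (1−0.048)·∏(1−qᵢ) over the active causes.
By total probability over both values of earthquake:
  P(alarm | burglary) = 0.8572·0.67 + 0.980008·0.33
        = 0.574324 + 0.323403 = 0.897727
Keeping only the earthquake-present terms gives 0.323403, so
  P(earthquake | alarm, burglary) = 0.323403 / 0.897727 ≈ 0.360

Pr(earthquake | alarm, burglary) ≈ 0.360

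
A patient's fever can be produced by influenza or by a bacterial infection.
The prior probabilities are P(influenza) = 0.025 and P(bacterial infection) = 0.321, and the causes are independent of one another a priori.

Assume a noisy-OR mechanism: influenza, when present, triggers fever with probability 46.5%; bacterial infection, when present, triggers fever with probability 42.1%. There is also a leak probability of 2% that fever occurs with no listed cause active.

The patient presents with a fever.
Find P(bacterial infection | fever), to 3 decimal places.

P(bacterial infection | fever) ≈ 0.869

Under noisy-OR, P(fever | causes) = 1 − (1−0.02)·∏(1−qᵢ) over the active causes.
P(fever) = 0.02*0.975*0.679 + 0.43258*0.975*0.321 + 0.4757*0.025*0.679 + 0.69643*0.025*0.321 = 0.013241 + 0.135387 + 0.008075 + 0.005589 = 0.162292
Restricting to configurations with bacterial infection present: 0.135387 + 0.005589 = 0.140976.
P(bacterial infection | fever) = 0.140976 / 0.162292 ≈ 0.869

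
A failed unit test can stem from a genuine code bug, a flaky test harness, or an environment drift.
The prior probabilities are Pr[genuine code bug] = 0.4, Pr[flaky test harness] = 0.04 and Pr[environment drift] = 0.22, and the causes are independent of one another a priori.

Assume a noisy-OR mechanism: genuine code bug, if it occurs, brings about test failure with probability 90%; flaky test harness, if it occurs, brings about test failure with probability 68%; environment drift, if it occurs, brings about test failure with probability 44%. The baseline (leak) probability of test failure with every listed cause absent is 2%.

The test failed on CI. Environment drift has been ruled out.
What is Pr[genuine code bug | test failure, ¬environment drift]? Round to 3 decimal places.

Pr[genuine code bug | test failure, ¬environment drift] ≈ 0.928

Under noisy-OR, P(test failure | causes) = 1 − (1−0.02)·∏(1−qᵢ) over the active causes.
Sum P(test failure|·) weighted by the priors over the 4 (genuine code bug, flaky test harness) configurations:
  P(test failure | ¬environment drift) = 0.02·0.6·0.96 + 0.6864·0.6·0.04 + 0.902·0.4·0.96 + 0.96864·0.4·0.04
        = 0.011520 + 0.016474 + 0.346368 + 0.015498 = 0.389860
Configurations with genuine code bug contribute 0.361866, so
  P(genuine code bug | test failure, ¬environment drift) = 0.361866 / 0.389860 ≈ 0.928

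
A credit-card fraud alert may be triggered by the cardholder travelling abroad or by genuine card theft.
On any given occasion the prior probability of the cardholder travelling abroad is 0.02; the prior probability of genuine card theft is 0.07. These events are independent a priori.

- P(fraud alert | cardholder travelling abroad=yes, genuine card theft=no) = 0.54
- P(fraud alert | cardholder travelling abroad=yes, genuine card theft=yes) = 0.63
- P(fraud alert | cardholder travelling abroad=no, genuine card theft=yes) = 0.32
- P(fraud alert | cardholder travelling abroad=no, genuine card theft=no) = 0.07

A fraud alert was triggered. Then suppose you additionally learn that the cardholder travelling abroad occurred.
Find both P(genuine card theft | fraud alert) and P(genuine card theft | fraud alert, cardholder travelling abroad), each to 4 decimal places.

P(genuine card theft | fraud alert) ≈ 0.2362; P(genuine card theft | fraud alert, cardholder travelling abroad) ≈ 0.0807

By total probability over the 4 (cardholder travelling abroad, genuine card theft) configurations:
  P(fraud alert) = 0.07·0.98·0.93 + 0.32·0.98·0.07 + 0.54·0.02·0.93 + 0.63·0.02·0.07
        = 0.063798 + 0.021952 + 0.010044 + 0.000882 = 0.096676
Keeping only the genuine card theft-present terms gives 0.022834, so
  P(genuine card theft | fraud alert) = 0.022834 / 0.096676 ≈ 0.2362

Now also conditioning on cardholder travelling abroad=true:
By total probability over both values of genuine card theft:
  P(fraud alert | cardholder travelling abroad) = 0.54·0.93 + 0.63·0.07
        = 0.502200 + 0.044100 = 0.546300
Configurations with genuine card theft contribute 0.044100, so
  P(genuine card theft | fraud alert, cardholder travelling abroad) = 0.044100 / 0.546300 ≈ 0.0807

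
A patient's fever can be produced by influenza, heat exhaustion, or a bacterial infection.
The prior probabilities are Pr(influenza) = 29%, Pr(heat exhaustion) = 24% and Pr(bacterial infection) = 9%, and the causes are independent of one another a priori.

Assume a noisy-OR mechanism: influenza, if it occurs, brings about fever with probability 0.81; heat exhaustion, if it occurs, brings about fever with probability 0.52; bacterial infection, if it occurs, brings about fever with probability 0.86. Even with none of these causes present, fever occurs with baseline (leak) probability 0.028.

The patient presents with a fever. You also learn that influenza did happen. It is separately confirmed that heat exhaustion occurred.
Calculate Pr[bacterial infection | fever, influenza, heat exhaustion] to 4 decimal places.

Under noisy-OR, P(fever | causes) = 1 − (1−0.028)·∏(1−qᵢ) over the active causes.
P(fever | influenza, heat exhaustion) = 0.911354·0.91 + 0.98759·0.09 = 0.829332 + 0.088883 = 0.918215
Restricting to configurations with bacterial infection present: 0.98759·0.09 = 0.088883.
P(bacterial infection | fever, influenza, heat exhaustion) = 0.088883 / 0.918215 ≈ 0.0968

Pr[bacterial infection | fever, influenza, heat exhaustion] ≈ 0.0968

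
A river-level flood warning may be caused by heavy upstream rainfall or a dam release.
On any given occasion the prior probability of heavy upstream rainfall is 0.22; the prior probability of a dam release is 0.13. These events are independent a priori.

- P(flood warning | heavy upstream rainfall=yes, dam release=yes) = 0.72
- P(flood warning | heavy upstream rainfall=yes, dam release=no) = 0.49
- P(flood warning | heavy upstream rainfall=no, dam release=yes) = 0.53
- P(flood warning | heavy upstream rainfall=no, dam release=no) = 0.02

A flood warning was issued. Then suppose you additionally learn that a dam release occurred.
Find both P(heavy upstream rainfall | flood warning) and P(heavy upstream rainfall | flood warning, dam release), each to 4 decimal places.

Sum P(flood warning|·) weighted by the priors over the 4 (heavy upstream rainfall, dam release) configurations:
  P(flood warning) = 0.02·0.78·0.87 + 0.53·0.78·0.13 + 0.49·0.22·0.87 + 0.72·0.22·0.13
        = 0.013572 + 0.053742 + 0.093786 + 0.020592 = 0.181692
Configurations with heavy upstream rainfall contribute 0.114378, so
  P(heavy upstream rainfall | flood warning) = 0.114378 / 0.181692 ≈ 0.6295

With the extra evidence:
By total probability over both values of heavy upstream rainfall:
  P(flood warning | dam release) = 0.53×0.78 + 0.72×0.22
        = 0.413400 + 0.158400 = 0.571800
Keeping only the heavy upstream rainfall-present terms gives 0.158400, so
  P(heavy upstream rainfall | flood warning, dam release) = 0.158400 / 0.571800 ≈ 0.2770

P(heavy upstream rainfall | flood warning) ≈ 0.6295; P(heavy upstream rainfall | flood warning, dam release) ≈ 0.2770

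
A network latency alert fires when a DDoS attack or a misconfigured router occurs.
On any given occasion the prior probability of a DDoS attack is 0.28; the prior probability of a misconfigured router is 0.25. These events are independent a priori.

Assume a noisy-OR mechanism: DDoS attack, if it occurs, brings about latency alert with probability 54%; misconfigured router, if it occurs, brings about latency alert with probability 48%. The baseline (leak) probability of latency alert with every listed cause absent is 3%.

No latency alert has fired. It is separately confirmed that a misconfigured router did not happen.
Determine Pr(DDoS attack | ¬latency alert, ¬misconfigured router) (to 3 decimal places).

Pr(DDoS attack | ¬latency alert, ¬misconfigured router) ≈ 0.152

Under noisy-OR, P(latency alert | causes) = 1 − (1−0.03)·∏(1−qᵢ) over the active causes.
Enumerate both values of DDoS attack and weight by the priors:
  P(¬latency alert | ¬misconfigured router) = 0.97·0.72 + 0.4462·0.28
        = 0.698400 + 0.124936 = 0.823336
The terms with DDoS attack present sum to 0.124936, so
  P(DDoS attack | ¬latency alert, ¬misconfigured router) = 0.124936 / 0.823336 ≈ 0.152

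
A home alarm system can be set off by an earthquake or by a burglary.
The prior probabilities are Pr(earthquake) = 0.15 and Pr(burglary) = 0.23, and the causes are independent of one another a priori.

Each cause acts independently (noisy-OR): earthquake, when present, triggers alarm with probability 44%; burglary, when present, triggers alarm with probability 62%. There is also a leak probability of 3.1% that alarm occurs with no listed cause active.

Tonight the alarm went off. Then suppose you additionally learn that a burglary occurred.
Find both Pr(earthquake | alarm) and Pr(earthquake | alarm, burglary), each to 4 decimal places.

Pr(earthquake | alarm) ≈ 0.3581; Pr(earthquake | alarm, burglary) ≈ 0.1815

Under noisy-OR, P(alarm | causes) = 1 − (1−0.031)·∏(1−qᵢ) over the active causes.
P(alarm) = 0.031×0.85×0.77 + 0.63178×0.85×0.23 + 0.45736×0.15×0.77 + 0.793797×0.15×0.23 = 0.020289 + 0.123513 + 0.052825 + 0.027386 = 0.224013
Of this, 0.080211 comes from 0.052825 + 0.027386 (the earthquake=true cases).
Hence the posterior is 0.080211/0.224013 ≈ 0.3581.

Now also conditioning on burglary=true:
Numerator (weight on configurations with earthquake): 0.793797*0.15 = 0.119070
The normalizing constant is 0.63178*0.85 + 0.793797*0.15 = 0.656083
Posterior = 0.119070 / 0.656083 ≈ 0.1815
— burglary explains away the evidence for earthquake.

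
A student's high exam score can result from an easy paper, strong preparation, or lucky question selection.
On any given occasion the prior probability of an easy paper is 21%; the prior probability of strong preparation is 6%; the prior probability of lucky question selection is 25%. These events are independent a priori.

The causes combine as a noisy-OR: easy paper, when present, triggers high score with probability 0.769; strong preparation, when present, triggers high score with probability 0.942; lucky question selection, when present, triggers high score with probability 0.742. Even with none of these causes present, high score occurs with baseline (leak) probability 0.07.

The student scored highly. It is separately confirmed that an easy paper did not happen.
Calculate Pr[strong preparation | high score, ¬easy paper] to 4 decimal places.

Under noisy-OR, P(high score | causes) = 1 − (1−0.07)·∏(1−qᵢ) over the active causes.
By total probability over the 4 (strong preparation, lucky question selection) configurations:
  P(high score | ¬easy paper) = 0.07*0.94*0.75 + 0.76006*0.94*0.25 + 0.94606*0.06*0.75 + 0.986083*0.06*0.25
        = 0.049350 + 0.178614 + 0.042573 + 0.014791 = 0.285328
Configurations with strong preparation contribute 0.057364, so
  P(strong preparation | high score, ¬easy paper) = 0.057364 / 0.285328 ≈ 0.2010

Pr[strong preparation | high score, ¬easy paper] ≈ 0.2010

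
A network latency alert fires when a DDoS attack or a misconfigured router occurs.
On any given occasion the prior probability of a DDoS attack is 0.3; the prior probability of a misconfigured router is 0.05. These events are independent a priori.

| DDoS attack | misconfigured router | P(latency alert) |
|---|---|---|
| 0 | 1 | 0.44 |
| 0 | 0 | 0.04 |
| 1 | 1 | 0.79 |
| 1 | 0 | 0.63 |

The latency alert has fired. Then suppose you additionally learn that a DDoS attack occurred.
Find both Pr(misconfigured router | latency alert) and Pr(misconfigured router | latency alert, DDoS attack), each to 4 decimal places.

Pr(misconfigured router | latency alert) ≈ 0.1168; Pr(misconfigured router | latency alert, DDoS attack) ≈ 0.0619

Sum P(latency alert|·) weighted by the priors over the 4 (DDoS attack, misconfigured router) configurations:
  P(latency alert) = 0.04·0.7·0.95 + 0.44·0.7·0.05 + 0.63·0.3·0.95 + 0.79·0.3·0.05
        = 0.026600 + 0.015400 + 0.179550 + 0.011850 = 0.233400
Keeping only the misconfigured router-present terms gives 0.027250, so
  P(misconfigured router | latency alert) = 0.027250 / 0.233400 ≈ 0.1168

Now also conditioning on DDoS attack=true:
By total probability over both values of misconfigured router:
  P(latency alert | DDoS attack) = 0.63*0.95 + 0.79*0.05
        = 0.598500 + 0.039500 = 0.638000
The terms with misconfigured router present sum to 0.039500, so
  P(misconfigured router | latency alert, DDoS attack) = 0.039500 / 0.638000 ≈ 0.0619
Conditioning on DDoS attack lowers the posterior on misconfigured router: the classic explaining-away effect in a common-effect structure.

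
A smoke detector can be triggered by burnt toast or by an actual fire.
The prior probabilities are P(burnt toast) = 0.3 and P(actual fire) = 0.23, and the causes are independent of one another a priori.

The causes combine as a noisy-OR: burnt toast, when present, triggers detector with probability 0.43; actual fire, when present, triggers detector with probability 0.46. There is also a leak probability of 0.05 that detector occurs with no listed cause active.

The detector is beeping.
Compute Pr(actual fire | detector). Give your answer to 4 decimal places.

Under noisy-OR, P(detector | causes) = 1 − (1−0.05)·∏(1−qᵢ) over the active causes.
Enumerate the 4 (burnt toast, actual fire) configurations and weight by the priors:
  P(detector) = 0.05*0.7*0.77 + 0.487*0.7*0.23 + 0.4585*0.3*0.77 + 0.70759*0.3*0.23
        = 0.026950 + 0.078407 + 0.105914 + 0.048824 = 0.260095
Configurations with actual fire contribute 0.127231, so
  P(actual fire | detector) = 0.127231 / 0.260095 ≈ 0.4892

Pr(actual fire | detector) ≈ 0.4892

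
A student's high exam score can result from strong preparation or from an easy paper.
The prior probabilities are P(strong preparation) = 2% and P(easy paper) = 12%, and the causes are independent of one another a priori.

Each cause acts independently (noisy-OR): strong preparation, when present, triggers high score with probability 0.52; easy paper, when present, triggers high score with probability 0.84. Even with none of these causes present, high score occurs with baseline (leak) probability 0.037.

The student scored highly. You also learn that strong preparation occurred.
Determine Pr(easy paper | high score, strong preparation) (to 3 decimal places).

Pr(easy paper | high score, strong preparation) ≈ 0.190

Under noisy-OR, P(high score | causes) = 1 − (1−0.037)·∏(1−qᵢ) over the active causes.
Numerator (weight on configurations with easy paper): 0.926042×0.12 = 0.111125
Denominator P(high score | strong preparation): 0.53776×0.88 + 0.926042×0.12 = 0.584354
Posterior = 0.111125 / 0.584354 ≈ 0.190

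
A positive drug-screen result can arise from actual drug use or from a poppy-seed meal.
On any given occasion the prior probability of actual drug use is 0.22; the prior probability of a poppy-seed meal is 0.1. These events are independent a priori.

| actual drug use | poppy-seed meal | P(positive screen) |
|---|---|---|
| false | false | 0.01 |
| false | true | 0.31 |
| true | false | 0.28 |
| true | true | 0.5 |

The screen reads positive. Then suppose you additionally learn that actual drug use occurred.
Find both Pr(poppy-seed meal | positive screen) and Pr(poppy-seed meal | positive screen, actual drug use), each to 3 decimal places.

Numerator (weight on configurations with poppy-seed meal): 0.024180 + 0.011000 = 0.035180
Normalizer over all consistent configurations: 0.01×0.78×0.9 + 0.31×0.78×0.1 + 0.28×0.22×0.9 + 0.5×0.22×0.1 = 0.097640
Posterior = 0.035180 / 0.097640 ≈ 0.360

Now also conditioning on actual drug use=true:
P(positive screen | actual drug use) = 0.28×0.9 + 0.5×0.1 = 0.252000 + 0.050000 = 0.302000
Of this, 0.050000 comes from 0.5×0.1 (the poppy-seed meal=true cases).
P(poppy-seed meal | positive screen, actual drug use) = 0.050000 / 0.302000 ≈ 0.166
Conditioning on actual drug use lowers the posterior on poppy-seed meal: the classic explaining-away effect in a common-effect structure.

Pr(poppy-seed meal | positive screen) ≈ 0.360; Pr(poppy-seed meal | positive screen, actual drug use) ≈ 0.166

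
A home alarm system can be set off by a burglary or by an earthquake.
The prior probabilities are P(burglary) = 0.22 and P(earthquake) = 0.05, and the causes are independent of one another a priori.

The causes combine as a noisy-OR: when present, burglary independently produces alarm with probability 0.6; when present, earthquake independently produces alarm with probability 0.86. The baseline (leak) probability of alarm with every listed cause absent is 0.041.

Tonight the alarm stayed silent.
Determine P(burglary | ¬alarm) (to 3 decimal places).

Under noisy-OR, P(alarm | causes) = 1 − (1−0.041)·∏(1−qᵢ) over the active causes.
Sum P(¬alarm|·) weighted by the priors over the 4 (burglary, earthquake) configurations:
  P(¬alarm) = 0.959×0.78×0.95 + 0.13426×0.78×0.05 + 0.3836×0.22×0.95 + 0.053704×0.22×0.05
        = 0.710619 + 0.005236 + 0.080172 + 0.000591 = 0.796618
Keeping only the burglary-present terms gives 0.080763, so
  P(burglary | ¬alarm) = 0.080763 / 0.796618 ≈ 0.101

P(burglary | ¬alarm) ≈ 0.101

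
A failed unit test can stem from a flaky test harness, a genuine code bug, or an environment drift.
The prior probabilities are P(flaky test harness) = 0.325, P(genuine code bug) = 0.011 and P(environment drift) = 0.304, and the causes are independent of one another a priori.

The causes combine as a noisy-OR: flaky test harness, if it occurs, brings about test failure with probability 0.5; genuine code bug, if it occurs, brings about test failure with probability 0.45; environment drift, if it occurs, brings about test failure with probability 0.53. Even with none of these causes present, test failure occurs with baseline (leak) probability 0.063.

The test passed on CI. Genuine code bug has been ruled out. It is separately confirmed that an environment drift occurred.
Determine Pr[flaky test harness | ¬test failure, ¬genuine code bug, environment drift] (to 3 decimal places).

Under noisy-OR, P(test failure | causes) = 1 − (1−0.063)·∏(1−qᵢ) over the active causes.
Sum P(¬test failure|·) weighted by the priors over both values of flaky test harness:
  P(¬test failure | ¬genuine code bug, environment drift) = 0.44039·0.675 + 0.220195·0.325
        = 0.297263 + 0.071563 = 0.368826
The terms with flaky test harness present sum to 0.071563, so
  P(flaky test harness | ¬test failure, ¬genuine code bug, environment drift) = 0.071563 / 0.368826 ≈ 0.194

Pr[flaky test harness | ¬test failure, ¬genuine code bug, environment drift] ≈ 0.194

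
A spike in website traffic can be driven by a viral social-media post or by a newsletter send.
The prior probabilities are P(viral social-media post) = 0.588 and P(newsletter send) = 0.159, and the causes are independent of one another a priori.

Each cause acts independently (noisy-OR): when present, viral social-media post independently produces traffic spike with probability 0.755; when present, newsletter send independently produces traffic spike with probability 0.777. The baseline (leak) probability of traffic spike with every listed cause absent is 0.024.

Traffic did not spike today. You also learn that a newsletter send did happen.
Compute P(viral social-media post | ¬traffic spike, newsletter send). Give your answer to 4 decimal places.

P(viral social-media post | ¬traffic spike, newsletter send) ≈ 0.2591

Under noisy-OR, P(traffic spike | causes) = 1 − (1−0.024)·∏(1−qᵢ) over the active causes.
For the numerator, keep only viral social-media post=true terms: 0.053324·0.588 = 0.031355
Denominator P(¬traffic spike | newsletter send): 0.217648·0.412 + 0.053324·0.588 = 0.121026
Posterior = 0.031355 / 0.121026 ≈ 0.2591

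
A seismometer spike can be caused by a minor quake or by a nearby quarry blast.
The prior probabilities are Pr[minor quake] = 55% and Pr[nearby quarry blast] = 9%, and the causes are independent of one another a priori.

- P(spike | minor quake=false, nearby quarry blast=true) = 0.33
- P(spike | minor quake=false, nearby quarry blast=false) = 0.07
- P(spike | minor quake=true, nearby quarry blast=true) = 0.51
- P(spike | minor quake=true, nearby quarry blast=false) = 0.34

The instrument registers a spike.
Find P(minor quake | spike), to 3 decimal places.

P(minor quake | spike) ≈ 0.823

By total probability over the 4 (minor quake, nearby quarry blast) configurations:
  P(spike) = 0.07×0.45×0.91 + 0.33×0.45×0.09 + 0.34×0.55×0.91 + 0.51×0.55×0.09
        = 0.028665 + 0.013365 + 0.170170 + 0.025245 = 0.237445
The terms with minor quake present sum to 0.195415, so
  P(minor quake | spike) = 0.195415 / 0.237445 ≈ 0.823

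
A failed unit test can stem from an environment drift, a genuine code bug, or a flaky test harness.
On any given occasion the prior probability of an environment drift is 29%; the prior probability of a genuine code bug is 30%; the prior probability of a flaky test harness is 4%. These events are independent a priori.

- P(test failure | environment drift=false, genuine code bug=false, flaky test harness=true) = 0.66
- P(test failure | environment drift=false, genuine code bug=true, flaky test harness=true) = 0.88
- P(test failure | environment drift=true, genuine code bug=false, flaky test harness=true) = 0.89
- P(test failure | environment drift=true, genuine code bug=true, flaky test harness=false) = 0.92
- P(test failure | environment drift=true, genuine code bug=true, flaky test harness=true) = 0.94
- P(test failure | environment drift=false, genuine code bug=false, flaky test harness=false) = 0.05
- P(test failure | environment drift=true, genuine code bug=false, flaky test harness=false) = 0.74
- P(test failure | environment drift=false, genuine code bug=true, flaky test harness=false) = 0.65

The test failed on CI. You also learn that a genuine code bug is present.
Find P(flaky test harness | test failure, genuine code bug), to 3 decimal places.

Weight on flaky test harness=true, given the evidence: 0.024992 + 0.010904 = 0.035896
The normalizing constant is 0.65*0.71*0.96 + 0.88*0.71*0.04 + 0.92*0.29*0.96 + 0.94*0.29*0.04 = 0.735064
P(flaky test harness | test failure, genuine code bug) = 0.035896/0.735064 ≈ 0.049

P(flaky test harness | test failure, genuine code bug) ≈ 0.049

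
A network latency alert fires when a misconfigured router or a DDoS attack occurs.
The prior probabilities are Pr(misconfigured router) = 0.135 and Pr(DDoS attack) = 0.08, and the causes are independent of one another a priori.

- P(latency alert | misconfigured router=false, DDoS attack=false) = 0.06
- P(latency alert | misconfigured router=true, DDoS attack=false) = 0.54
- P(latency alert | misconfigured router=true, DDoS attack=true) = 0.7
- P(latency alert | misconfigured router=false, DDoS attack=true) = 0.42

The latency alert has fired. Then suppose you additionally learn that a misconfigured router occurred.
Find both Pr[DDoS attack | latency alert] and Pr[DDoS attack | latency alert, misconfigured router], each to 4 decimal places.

Weight on DDoS attack=true, given the evidence: 0.029064 + 0.007560 = 0.036624
Denominator P(latency alert): 0.06*0.865*0.92 + 0.42*0.865*0.08 + 0.54*0.135*0.92 + 0.7*0.135*0.08 = 0.151440
Posterior = 0.036624 / 0.151440 ≈ 0.2418

Now also conditioning on misconfigured router=true:
Weight on DDoS attack=true, given the evidence: 0.7·0.08 = 0.056000
The normalizing constant is 0.54·0.92 + 0.7·0.08 = 0.552800
Posterior = 0.056000 / 0.552800 ≈ 0.1013
The drop from 0.2418 to 0.1013 is the explaining-away (discounting) effect.

Pr[DDoS attack | latency alert] ≈ 0.2418; Pr[DDoS attack | latency alert, misconfigured router] ≈ 0.1013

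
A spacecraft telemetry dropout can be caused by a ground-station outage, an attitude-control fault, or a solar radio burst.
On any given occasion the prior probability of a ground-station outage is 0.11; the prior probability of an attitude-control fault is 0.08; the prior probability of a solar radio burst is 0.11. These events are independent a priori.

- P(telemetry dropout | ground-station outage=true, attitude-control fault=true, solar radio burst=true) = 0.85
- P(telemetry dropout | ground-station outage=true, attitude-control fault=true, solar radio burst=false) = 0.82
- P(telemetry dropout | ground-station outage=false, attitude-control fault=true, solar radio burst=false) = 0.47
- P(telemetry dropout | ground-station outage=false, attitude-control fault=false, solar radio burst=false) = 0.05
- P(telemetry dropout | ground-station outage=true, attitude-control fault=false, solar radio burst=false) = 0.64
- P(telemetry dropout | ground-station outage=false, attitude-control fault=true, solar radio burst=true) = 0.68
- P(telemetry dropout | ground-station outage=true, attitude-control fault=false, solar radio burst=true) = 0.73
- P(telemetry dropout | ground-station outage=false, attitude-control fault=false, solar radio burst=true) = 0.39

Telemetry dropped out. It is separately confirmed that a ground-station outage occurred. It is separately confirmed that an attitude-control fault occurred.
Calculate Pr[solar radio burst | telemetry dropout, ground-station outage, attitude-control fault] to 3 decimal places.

Pr[solar radio burst | telemetry dropout, ground-station outage, attitude-control fault] ≈ 0.114

Sum P(telemetry dropout|·) weighted by the priors over both values of solar radio burst:
  P(telemetry dropout | ground-station outage, attitude-control fault) = 0.82*0.89 + 0.85*0.11
        = 0.729800 + 0.093500 = 0.823300
The terms with solar radio burst present sum to 0.093500, so
  P(solar radio burst | telemetry dropout, ground-station outage, attitude-control fault) = 0.093500 / 0.823300 ≈ 0.114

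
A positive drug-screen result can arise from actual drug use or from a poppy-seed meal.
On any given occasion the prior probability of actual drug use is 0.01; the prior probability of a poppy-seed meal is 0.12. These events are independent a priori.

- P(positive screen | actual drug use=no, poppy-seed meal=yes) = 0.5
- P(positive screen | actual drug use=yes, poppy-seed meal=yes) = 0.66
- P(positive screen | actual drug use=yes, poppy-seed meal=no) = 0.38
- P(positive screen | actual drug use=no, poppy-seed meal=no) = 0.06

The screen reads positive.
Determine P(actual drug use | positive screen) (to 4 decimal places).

Enumerate the 4 (actual drug use, poppy-seed meal) configurations and weight by the priors:
  P(positive screen) = 0.06·0.99·0.88 + 0.5·0.99·0.12 + 0.38·0.01·0.88 + 0.66·0.01·0.12
        = 0.052272 + 0.059400 + 0.003344 + 0.000792 = 0.115808
The terms with actual drug use present sum to 0.004136, so
  P(actual drug use | positive screen) = 0.004136 / 0.115808 ≈ 0.0357

P(actual drug use | positive screen) ≈ 0.0357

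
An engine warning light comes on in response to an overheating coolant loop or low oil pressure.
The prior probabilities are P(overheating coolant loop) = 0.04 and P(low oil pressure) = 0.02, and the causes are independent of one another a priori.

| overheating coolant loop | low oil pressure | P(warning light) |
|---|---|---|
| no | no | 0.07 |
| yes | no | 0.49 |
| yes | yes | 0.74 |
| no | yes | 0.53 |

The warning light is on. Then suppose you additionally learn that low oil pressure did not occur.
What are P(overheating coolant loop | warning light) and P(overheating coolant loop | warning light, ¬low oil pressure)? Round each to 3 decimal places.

P(overheating coolant loop | warning light) ≈ 0.207; P(overheating coolant loop | warning light, ¬low oil pressure) ≈ 0.226

Numerator (weight on configurations with overheating coolant loop): 0.019208 + 0.000592 = 0.019800
The normalizing constant is 0.07*0.96*0.98 + 0.53*0.96*0.02 + 0.49*0.04*0.98 + 0.74*0.04*0.02 = 0.095832
Posterior = 0.019800 / 0.095832 ≈ 0.207

Now also conditioning on low oil pressure≠true:
Weight on overheating coolant loop=true, given the evidence: 0.49·0.04 = 0.019600
The normalizing constant is 0.07·0.96 + 0.49·0.04 = 0.086800
P(overheating coolant loop | warning light, ¬low oil pressure) = 0.019600/0.086800 ≈ 0.226
Ruling out low oil pressure raises the posterior on overheating coolant loop — the flip side of explaining away.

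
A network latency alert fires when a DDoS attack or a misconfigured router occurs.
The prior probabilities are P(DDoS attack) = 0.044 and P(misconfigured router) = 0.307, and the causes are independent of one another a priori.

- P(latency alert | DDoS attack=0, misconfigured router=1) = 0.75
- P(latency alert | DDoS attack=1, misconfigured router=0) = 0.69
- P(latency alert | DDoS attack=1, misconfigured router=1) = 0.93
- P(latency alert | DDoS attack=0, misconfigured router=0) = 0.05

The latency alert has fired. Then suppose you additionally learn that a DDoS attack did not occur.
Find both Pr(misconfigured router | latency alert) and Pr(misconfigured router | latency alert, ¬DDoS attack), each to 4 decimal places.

Pr(misconfigured router | latency alert) ≈ 0.8112; Pr(misconfigured router | latency alert, ¬DDoS attack) ≈ 0.8692

Enumerate the 4 (DDoS attack, misconfigured router) configurations and weight by the priors:
  P(latency alert) = 0.05*0.956*0.693 + 0.75*0.956*0.307 + 0.69*0.044*0.693 + 0.93*0.044*0.307
        = 0.033125 + 0.220119 + 0.021039 + 0.012562 = 0.286845
Keeping only the misconfigured router-present terms gives 0.232681, so
  P(misconfigured router | latency alert) = 0.232681 / 0.286845 ≈ 0.8112

Now also conditioning on DDoS attack≠true:
Numerator (weight on configurations with misconfigured router): 0.75×0.307 = 0.230250
Normalizer over all consistent configurations: 0.05×0.693 + 0.75×0.307 = 0.264900
P(misconfigured router | latency alert, ¬DDoS attack) = 0.230250/0.264900 ≈ 0.8692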